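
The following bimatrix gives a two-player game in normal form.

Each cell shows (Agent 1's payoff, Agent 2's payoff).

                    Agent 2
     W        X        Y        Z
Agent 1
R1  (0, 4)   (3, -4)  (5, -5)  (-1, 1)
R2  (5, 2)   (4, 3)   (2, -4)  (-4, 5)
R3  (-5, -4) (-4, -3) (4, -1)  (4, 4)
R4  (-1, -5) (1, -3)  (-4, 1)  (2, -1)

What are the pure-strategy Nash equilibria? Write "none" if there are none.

(R3, Z)

(R1, W): Agent 1 can switch to R2 (0 → 5). Not NE.
(R1, X): Agent 1 can switch to R2 (3 → 4). Not NE.
(R1, Y): Agent 2 can switch to W (-5 → 4). Not NE.
(R1, Z): Agent 1 can switch to R3 (-1 → 4). Not NE.
(R2, W): Agent 2 can switch to X (2 → 3). Not NE.
(R2, X): Agent 2 can switch to Z (3 → 5). Not NE.
(R2, Y): Agent 1 can switch to R1 (2 → 5). Not NE.
(R2, Z): Agent 1 can switch to R1 (-4 → -1). Not NE.
(R3, W): Agent 1 can switch to R1 (-5 → 0). Not NE.
(R3, X): Agent 1 can switch to R1 (-4 → 3). Not NE.
(R3, Y): Agent 1 can switch to R1 (4 → 5). Not NE.
(R3, Z): Agent 1 gets 4, best alternative 2; Agent 2 gets 4, best alternative -1. No profitable deviation — NE.
(R4, W): Agent 1 can switch to R1 (-1 → 0). Not NE.
(The remaining 3 profiles each have a profitable deviation by the same check.)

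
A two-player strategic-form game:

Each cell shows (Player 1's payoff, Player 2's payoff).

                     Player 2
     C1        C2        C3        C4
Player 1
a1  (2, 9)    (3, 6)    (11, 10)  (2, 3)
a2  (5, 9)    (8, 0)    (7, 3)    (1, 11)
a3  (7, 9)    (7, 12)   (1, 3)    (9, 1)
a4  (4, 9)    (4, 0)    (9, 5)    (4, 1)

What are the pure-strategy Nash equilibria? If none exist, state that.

The unique pure-strategy Nash equilibrium is (a1, C3).

Player 1 against C1: payoffs 2, 5, 7, 4 → best response a3.
Player 1 against C2: payoffs 3, 8, 7, 4 → best response a2.
Player 1 against C3: payoffs 11, 7, 1, 9 → best response a1.
Player 1 against C4: payoffs 2, 1, 9, 4 → best response a3.
Player 2 against a1: payoffs 9, 6, 10, 3 → best response C3.
Player 2 against a2: payoffs 9, 0, 3, 11 → best response C4.
Player 2 against a3: payoffs 9, 12, 3, 1 → best response C2.
Player 2 against a4: payoffs 9, 0, 5, 1 → best response C1.
Mutual best responses: (a1, C3).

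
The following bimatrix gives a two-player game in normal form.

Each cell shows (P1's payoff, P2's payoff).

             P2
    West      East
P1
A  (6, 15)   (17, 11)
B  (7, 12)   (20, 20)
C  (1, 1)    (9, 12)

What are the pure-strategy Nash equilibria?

P1 against West: payoffs 6, 7, 1 → best response B.
P1 against East: payoffs 17, 20, 9 → best response B.
P2 against A: payoffs 15, 11 → best response West.
P2 against B: payoffs 12, 20 → best response East.
P2 against C: payoffs 1, 12 → best response East.
Mutual best responses: (B, East).

The unique pure-strategy Nash equilibrium is (B, East).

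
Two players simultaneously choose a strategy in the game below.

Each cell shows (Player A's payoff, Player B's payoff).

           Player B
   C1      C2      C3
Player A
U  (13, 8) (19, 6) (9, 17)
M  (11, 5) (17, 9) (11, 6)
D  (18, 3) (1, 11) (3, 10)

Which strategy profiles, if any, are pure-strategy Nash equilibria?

Player A against C1: payoffs 13, 11, 18 → best response D.
Player A against C2: payoffs 19, 17, 1 → best response U.
Player A against C3: payoffs 9, 11, 3 → best response M.
Player B against U: payoffs 8, 6, 17 → best response C3.
Player B against M: payoffs 5, 9, 6 → best response C2.
Player B against D: payoffs 3, 11, 10 → best response C2.
No profile is a mutual best response for all players.

none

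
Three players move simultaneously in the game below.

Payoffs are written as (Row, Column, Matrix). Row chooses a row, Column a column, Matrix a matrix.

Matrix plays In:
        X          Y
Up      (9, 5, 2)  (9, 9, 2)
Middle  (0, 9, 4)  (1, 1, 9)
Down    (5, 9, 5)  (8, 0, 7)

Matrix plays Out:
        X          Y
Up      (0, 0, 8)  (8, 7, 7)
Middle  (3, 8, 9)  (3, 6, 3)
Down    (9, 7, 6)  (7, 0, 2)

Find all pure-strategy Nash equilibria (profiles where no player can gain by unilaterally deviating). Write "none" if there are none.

For each player, find the best response to each opponent profile; mutual best responses are the pure NE.
Row against (X, In): payoffs 9, 0, 5 → best response Up.
Row against (X, Out): payoffs 0, 3, 9 → best response Down.
Row against (Y, In): payoffs 9, 1, 8 → best response Up.
Row against (Y, Out): payoffs 8, 3, 7 → best response Up.
Column against (Up, In): payoffs 5, 9 → best response Y.
Column against (Up, Out): payoffs 0, 7 → best response Y.
Column against (Middle, In): payoffs 9, 1 → best response X.
Column against (Middle, Out): payoffs 8, 6 → best response X.
Column against (Down, In): payoffs 9, 0 → best response X.
Column against (Down, Out): payoffs 7, 0 → best response X.
Matrix against (Up, X): payoffs 2, 8 → best response Out.
Matrix against (Up, Y): payoffs 2, 7 → best response Out.
Matrix against (Middle, X): payoffs 4, 9 → best response Out.
Matrix against (Middle, Y): payoffs 9, 3 → best response In.
Matrix against (Down, X): payoffs 5, 6 → best response Out.
Matrix against (Down, Y): payoffs 7, 2 → best response In.
Mutual best responses: (Up, Y, Out); (Down, X, Out).

Pure-strategy Nash equilibria: (Up, Y, Out); (Down, X, Out)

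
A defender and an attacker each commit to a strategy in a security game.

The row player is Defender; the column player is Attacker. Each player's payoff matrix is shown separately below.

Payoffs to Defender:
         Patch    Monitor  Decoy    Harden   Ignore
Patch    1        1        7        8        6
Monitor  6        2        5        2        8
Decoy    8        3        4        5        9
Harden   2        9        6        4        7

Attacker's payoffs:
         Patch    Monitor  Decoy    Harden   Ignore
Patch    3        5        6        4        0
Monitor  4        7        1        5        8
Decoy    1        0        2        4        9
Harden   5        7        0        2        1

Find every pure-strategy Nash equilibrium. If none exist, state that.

Defender against Patch: payoffs 1, 6, 8, 2 → best response Decoy.
Defender against Monitor: payoffs 1, 2, 3, 9 → best response Harden.
Defender against Decoy: payoffs 7, 5, 4, 6 → best response Patch.
Defender against Harden: payoffs 8, 2, 5, 4 → best response Patch.
Defender against Ignore: payoffs 6, 8, 9, 7 → best response Decoy.
Attacker against Patch: payoffs 3, 5, 6, 4, 0 → best response Decoy.
Attacker against Monitor: payoffs 4, 7, 1, 5, 8 → best response Ignore.
Attacker against Decoy: payoffs 1, 0, 2, 4, 9 → best response Ignore.
Attacker against Harden: payoffs 5, 7, 0, 2, 1 → best response Monitor.
Mutual best responses: (Patch, Decoy); (Decoy, Ignore); (Harden, Monitor).

(Patch, Decoy), (Decoy, Ignore), (Harden, Monitor)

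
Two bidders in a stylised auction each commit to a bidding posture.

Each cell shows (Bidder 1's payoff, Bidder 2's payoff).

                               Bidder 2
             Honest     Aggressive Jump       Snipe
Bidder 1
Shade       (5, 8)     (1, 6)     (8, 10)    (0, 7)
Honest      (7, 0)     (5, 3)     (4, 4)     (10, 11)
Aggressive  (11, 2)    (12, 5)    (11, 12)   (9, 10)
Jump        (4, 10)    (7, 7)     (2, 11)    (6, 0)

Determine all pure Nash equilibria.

(Shade, Honest): Bidder 1 can switch to Honest (5 → 7). Not NE.
(Shade, Aggressive): Bidder 1 can switch to Honest (1 → 5). Not NE.
(Shade, Jump): Bidder 1 can switch to Aggressive (8 → 11). Not NE.
(Shade, Snipe): Bidder 1 can switch to Honest (0 → 10). Not NE.
(Honest, Honest): Bidder 1 can switch to Aggressive (7 → 11). Not NE.
(Honest, Aggressive): Bidder 1 can switch to Aggressive (5 → 12). Not NE.
(Honest, Jump): Bidder 1 can switch to Shade (4 → 8). Not NE.
(Honest, Snipe): Bidder 1 gets 10, best alternative 9; Bidder 2 gets 11, best alternative 4. No profitable deviation — NE.
(Aggressive, Honest): Bidder 2 can switch to Aggressive (2 → 5). Not NE.
(Aggressive, Aggressive): Bidder 2 can switch to Jump (5 → 12). Not NE.
(Aggressive, Jump): Bidder 1 gets 11, best alternative 8; Bidder 2 gets 12, best alternative 10. No profitable deviation — NE.
(Aggressive, Snipe): Bidder 1 can switch to Honest (9 → 10). Not NE.
(Jump, Honest): Bidder 1 can switch to Shade (4 → 5). Not NE.
(Jump, Aggressive): Bidder 1 can switch to Aggressive (7 → 12). Not NE.
(The remaining 2 profiles each have a profitable deviation by the same check.)

The pure Nash equilibria are (Honest, Snipe); (Aggressive, Jump).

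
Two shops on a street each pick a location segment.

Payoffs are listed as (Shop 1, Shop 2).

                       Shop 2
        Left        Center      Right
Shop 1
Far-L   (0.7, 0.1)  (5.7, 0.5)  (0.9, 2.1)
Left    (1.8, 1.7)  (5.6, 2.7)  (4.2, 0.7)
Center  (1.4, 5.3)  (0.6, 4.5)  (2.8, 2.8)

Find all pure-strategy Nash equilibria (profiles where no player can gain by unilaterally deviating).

No pure-strategy Nash equilibrium.

Shop 1 against Left: payoffs 0.7, 1.8, 1.4 → best response Left.
Shop 1 against Center: payoffs 5.7, 5.6, 0.6 → best response Far-L.
Shop 1 against Right: payoffs 0.9, 4.2, 2.8 → best response Left.
Shop 2 against Far-L: payoffs 0.1, 0.5, 2.1 → best response Right.
Shop 2 against Left: payoffs 1.7, 2.7, 0.7 → best response Center.
Shop 2 against Center: payoffs 5.3, 4.5, 2.8 → best response Left.
No profile is a mutual best response for all players.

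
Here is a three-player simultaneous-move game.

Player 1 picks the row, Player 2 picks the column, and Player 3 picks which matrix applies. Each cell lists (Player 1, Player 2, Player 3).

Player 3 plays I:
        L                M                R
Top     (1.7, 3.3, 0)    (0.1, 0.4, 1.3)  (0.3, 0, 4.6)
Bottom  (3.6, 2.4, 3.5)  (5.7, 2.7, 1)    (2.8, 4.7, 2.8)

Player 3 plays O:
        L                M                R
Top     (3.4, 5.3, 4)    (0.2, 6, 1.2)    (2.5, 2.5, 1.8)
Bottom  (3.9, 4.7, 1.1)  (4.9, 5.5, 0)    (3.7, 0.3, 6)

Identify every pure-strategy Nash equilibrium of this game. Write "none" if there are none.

No pure-strategy Nash equilibrium.

Mark each player's best response to every combination of opponents' strategies; a profile where every player is best-responding is a pure Nash equilibrium.
Player 1 against (L, I): payoffs 1.7, 3.6 → best response Bottom.
Player 1 against (L, O): payoffs 3.4, 3.9 → best response Bottom.
Player 1 against (M, I): payoffs 0.1, 5.7 → best response Bottom.
Player 1 against (M, O): payoffs 0.2, 4.9 → best response Bottom.
Player 1 against (R, I): payoffs 0.3, 2.8 → best response Bottom.
Player 1 against (R, O): payoffs 2.5, 3.7 → best response Bottom.
Player 2 against (Top, I): payoffs 3.3, 0.4, 0 → best response L.
Player 2 against (Top, O): payoffs 5.3, 6, 2.5 → best response M.
Player 2 against (Bottom, I): payoffs 2.4, 2.7, 4.7 → best response R.
Player 2 against (Bottom, O): payoffs 4.7, 5.5, 0.3 → best response M.
Player 3 against (Top, L): payoffs 0, 4 → best response O.
Player 3 against (Top, M): payoffs 1.3, 1.2 → best response I.
Player 3 against (Top, R): payoffs 4.6, 1.8 → best response I.
Player 3 against (Bottom, L): payoffs 3.5, 1.1 → best response I.
Player 3 against (Bottom, M): payoffs 1, 0 → best response I.
Player 3 against (Bottom, R): payoffs 2.8, 6 → best response O.
No profile is a mutual best response for all players.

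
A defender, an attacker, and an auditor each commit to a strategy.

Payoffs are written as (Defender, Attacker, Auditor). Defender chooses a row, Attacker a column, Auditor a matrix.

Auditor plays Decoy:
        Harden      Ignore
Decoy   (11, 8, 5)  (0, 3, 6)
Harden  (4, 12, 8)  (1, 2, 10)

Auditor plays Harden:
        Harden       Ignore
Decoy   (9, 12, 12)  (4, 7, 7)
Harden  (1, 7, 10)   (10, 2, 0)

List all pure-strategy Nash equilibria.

(Decoy, Harden, Decoy): Auditor can switch to Harden (5 → 12). Not NE.
(Decoy, Harden, Harden): Defender gets 9, best alternative 1; Attacker gets 12, best alternative 7; Auditor gets 12, best alternative 5. No profitable deviation — NE.
(Decoy, Ignore, Decoy): Defender can switch to Harden (0 → 1). Not NE.
(Decoy, Ignore, Harden): Defender can switch to Harden (4 → 10). Not NE.
(Harden, Harden, Decoy): Defender can switch to Decoy (4 → 11). Not NE.
(Harden, Harden, Harden): Defender can switch to Decoy (1 → 9). Not NE.
(Harden, Ignore, Decoy): Attacker can switch to Harden (2 → 12). Not NE.
(Harden, Ignore, Harden): Attacker can switch to Harden (2 → 7). Not NE.

The unique pure-strategy Nash equilibrium is (Decoy, Harden, Harden).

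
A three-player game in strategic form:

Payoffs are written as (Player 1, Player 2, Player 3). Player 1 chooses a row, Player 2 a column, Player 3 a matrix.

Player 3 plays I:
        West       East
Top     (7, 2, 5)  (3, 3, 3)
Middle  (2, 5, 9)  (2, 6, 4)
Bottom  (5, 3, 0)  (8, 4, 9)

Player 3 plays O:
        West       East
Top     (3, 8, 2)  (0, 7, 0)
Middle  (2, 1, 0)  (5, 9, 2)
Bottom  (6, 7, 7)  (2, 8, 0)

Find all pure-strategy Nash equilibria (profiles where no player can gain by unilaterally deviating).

Mark each player's best response to every combination of opponents' strategies; a profile where every player is best-responding is a pure Nash equilibrium.
Player 1 against (West, I): payoffs 7, 2, 5 → best response Top.
Player 1 against (West, O): payoffs 3, 2, 6 → best response Bottom.
Player 1 against (East, I): payoffs 3, 2, 8 → best response Bottom.
Player 1 against (East, O): payoffs 0, 5, 2 → best response Middle.
Player 2 against (Top, I): payoffs 2, 3 → best response East.
Player 2 against (Top, O): payoffs 8, 7 → best response West.
Player 2 against (Middle, I): payoffs 5, 6 → best response East.
Player 2 against (Middle, O): payoffs 1, 9 → best response East.
Player 2 against (Bottom, I): payoffs 3, 4 → best response East.
Player 2 against (Bottom, O): payoffs 7, 8 → best response East.
Player 3 against (Top, West): payoffs 5, 2 → best response I.
Player 3 against (Top, East): payoffs 3, 0 → best response I.
Player 3 against (Middle, West): payoffs 9, 0 → best response I.
Player 3 against (Middle, East): payoffs 4, 2 → best response I.
Player 3 against (Bottom, West): payoffs 0, 7 → best response O.
Player 3 against (Bottom, East): payoffs 9, 0 → best response I.
Mutual best responses: (Bottom, East, I).

The unique pure-strategy Nash equilibrium is (Bottom, East, I).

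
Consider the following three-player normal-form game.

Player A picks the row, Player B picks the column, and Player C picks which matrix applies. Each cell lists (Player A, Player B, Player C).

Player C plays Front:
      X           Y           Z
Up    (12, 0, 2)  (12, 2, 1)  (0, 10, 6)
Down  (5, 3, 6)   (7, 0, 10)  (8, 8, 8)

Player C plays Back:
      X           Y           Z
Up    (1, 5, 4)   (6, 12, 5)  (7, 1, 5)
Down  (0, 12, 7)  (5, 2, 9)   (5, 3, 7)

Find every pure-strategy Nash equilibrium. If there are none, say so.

(Up, X, Front): Player B can switch to Y (0 → 2). Not NE.
(Up, X, Back): Player B can switch to Y (5 → 12). Not NE.
(Up, Y, Front): Player B can switch to Z (2 → 10). Not NE.
(Up, Y, Back): Player A gets 6, best alternative 5; Player B gets 12, best alternative 5; Player C gets 5, best alternative 1. No profitable deviation — NE.
(Up, Z, Front): Player A can switch to Down (0 → 8). Not NE.
(Up, Z, Back): Player B can switch to X (1 → 5). Not NE.
(Down, X, Front): Player A can switch to Up (5 → 12). Not NE.
(Down, X, Back): Player A can switch to Up (0 → 1). Not NE.
(Down, Y, Front): Player A can switch to Up (7 → 12). Not NE.
(Down, Z, Front): Player A gets 8, best alternative 0; Player B gets 8, best alternative 3; Player C gets 8, best alternative 7. No profitable deviation — NE.
(The remaining 2 profiles each have a profitable deviation by the same check.)

Pure-strategy Nash equilibria: (Up, Y, Back) and (Down, Z, Front)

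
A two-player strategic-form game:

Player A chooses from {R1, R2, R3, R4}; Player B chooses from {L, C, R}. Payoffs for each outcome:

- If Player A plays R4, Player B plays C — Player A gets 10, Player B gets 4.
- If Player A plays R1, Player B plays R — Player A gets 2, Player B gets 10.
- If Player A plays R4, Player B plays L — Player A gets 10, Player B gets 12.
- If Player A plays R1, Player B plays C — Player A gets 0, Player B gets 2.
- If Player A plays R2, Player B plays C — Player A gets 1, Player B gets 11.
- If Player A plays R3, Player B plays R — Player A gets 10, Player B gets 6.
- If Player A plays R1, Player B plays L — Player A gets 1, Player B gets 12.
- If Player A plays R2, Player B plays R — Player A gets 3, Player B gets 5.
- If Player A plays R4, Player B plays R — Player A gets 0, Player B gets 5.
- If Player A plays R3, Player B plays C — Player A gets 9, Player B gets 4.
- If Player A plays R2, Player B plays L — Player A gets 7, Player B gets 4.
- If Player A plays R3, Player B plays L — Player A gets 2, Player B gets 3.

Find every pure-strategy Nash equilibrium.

The pure Nash equilibria are (R3, R); (R4, L).

For each player, find the best response to each opponent profile; mutual best responses are the pure NE.
Player A against L: payoffs 1, 7, 2, 10 → best response R4.
Player A against C: payoffs 0, 1, 9, 10 → best response R4.
Player A against R: payoffs 2, 3, 10, 0 → best response R3.
Player B against R1: payoffs 12, 2, 10 → best response L.
Player B against R2: payoffs 4, 11, 5 → best response C.
Player B against R3: payoffs 3, 4, 6 → best response R.
Player B against R4: payoffs 12, 4, 5 → best response L.
Mutual best responses: (R3, R); (R4, L).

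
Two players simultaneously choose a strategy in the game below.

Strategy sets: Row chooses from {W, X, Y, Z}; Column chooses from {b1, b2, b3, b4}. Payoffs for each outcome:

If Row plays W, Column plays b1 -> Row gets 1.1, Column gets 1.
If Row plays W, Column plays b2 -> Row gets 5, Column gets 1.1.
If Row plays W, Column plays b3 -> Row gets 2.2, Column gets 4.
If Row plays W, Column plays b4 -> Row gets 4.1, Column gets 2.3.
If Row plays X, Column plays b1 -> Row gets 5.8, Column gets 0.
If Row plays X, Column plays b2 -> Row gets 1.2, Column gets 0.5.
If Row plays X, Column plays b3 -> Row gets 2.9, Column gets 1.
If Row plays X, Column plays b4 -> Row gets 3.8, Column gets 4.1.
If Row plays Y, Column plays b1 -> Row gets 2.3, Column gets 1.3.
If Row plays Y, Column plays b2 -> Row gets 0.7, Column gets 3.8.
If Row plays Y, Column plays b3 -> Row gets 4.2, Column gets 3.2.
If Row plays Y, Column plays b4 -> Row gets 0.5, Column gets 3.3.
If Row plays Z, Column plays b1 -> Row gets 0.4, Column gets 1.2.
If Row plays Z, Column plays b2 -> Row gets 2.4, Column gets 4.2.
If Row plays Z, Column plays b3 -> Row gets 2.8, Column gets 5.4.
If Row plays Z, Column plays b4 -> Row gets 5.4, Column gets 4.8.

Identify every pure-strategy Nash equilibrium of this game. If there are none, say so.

This game has no pure Nash equilibrium.

(W, b1): Row can switch to X (1.1 → 5.8). Not NE.
(W, b2): Column can switch to b3 (1.1 → 4). Not NE.
(W, b3): Row can switch to X (2.2 → 2.9). Not NE.
(W, b4): Row can switch to Z (4.1 → 5.4). Not NE.
(X, b1): Column can switch to b2 (0 → 0.5). Not NE.
(X, b2): Row can switch to W (1.2 → 5). Not NE.
(X, b3): Row can switch to Y (2.9 → 4.2). Not NE.
(X, b4): Row can switch to W (3.8 → 4.1). Not NE.
(Y, b1): Row can switch to X (2.3 → 5.8). Not NE.
(Y, b2): Row can switch to W (0.7 → 5). Not NE.
(The remaining 6 profiles each have a profitable deviation by the same check.)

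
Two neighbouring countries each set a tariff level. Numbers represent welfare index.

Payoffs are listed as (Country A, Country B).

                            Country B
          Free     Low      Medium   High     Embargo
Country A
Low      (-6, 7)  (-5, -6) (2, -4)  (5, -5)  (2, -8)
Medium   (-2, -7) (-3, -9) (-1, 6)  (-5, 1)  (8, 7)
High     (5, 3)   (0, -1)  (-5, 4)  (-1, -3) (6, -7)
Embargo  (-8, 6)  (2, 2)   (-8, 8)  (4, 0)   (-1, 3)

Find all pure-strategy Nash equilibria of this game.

(Low, Free): Country A can switch to Medium (-6 → -2). Not NE.
(Low, Low): Country A can switch to Medium (-5 → -3). Not NE.
(Low, Medium): Country B can switch to Free (-4 → 7). Not NE.
(Low, High): Country B can switch to Free (-5 → 7). Not NE.
(Low, Embargo): Country A can switch to Medium (2 → 8). Not NE.
(Medium, Free): Country A can switch to High (-2 → 5). Not NE.
(Medium, Low): Country A can switch to High (-3 → 0). Not NE.
(Medium, Medium): Country A can switch to Low (-1 → 2). Not NE.
(Medium, Embargo): Country A gets 8, best alternative 6; Country B gets 7, best alternative 6. No profitable deviation — NE.
(The remaining 11 profiles each have a profitable deviation by the same check.)

The unique pure-strategy Nash equilibrium is (Medium, Embargo).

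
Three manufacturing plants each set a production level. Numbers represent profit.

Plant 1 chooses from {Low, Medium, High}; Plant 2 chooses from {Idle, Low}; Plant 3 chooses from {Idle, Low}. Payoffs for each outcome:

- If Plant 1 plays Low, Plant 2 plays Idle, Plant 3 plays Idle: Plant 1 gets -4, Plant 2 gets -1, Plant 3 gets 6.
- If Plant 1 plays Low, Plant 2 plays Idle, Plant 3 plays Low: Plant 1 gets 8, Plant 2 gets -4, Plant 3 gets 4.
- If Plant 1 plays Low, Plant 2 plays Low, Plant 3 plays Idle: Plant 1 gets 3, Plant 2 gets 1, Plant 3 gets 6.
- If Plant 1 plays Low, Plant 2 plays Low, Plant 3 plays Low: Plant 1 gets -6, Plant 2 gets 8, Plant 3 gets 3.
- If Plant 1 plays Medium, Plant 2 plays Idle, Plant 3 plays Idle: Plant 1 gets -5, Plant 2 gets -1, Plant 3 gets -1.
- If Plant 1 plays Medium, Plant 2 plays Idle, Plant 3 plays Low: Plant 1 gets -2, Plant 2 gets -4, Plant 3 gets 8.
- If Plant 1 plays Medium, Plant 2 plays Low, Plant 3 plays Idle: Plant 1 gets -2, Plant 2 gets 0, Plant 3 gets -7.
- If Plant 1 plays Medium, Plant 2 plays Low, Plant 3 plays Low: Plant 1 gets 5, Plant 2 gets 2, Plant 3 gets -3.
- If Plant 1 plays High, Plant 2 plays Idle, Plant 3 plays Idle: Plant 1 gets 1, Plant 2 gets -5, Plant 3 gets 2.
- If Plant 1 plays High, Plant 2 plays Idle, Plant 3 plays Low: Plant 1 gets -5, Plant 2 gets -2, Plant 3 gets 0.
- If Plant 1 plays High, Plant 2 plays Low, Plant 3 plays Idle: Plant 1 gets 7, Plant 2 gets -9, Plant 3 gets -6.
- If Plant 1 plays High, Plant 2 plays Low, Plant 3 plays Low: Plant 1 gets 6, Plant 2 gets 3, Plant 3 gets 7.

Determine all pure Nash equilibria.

Plant 1 against (Idle, Idle): payoffs -4, -5, 1 → best response High.
Plant 1 against (Idle, Low): payoffs 8, -2, -5 → best response Low.
Plant 1 against (Low, Idle): payoffs 3, -2, 7 → best response High.
Plant 1 against (Low, Low): payoffs -6, 5, 6 → best response High.
Plant 2 against (Low, Idle): payoffs -1, 1 → best response Low.
Plant 2 against (Low, Low): payoffs -4, 8 → best response Low.
Plant 2 against (Medium, Idle): payoffs -1, 0 → best response Low.
Plant 2 against (Medium, Low): payoffs -4, 2 → best response Low.
Plant 2 against (High, Idle): payoffs -5, -9 → best response Idle.
Plant 2 against (High, Low): payoffs -2, 3 → best response Low.
Plant 3 against (Low, Idle): payoffs 6, 4 → best response Idle.
Plant 3 against (Low, Low): payoffs 6, 3 → best response Idle.
Plant 3 against (Medium, Idle): payoffs -1, 8 → best response Low.
Plant 3 against (Medium, Low): payoffs -7, -3 → best response Low.
Plant 3 against (High, Idle): payoffs 2, 0 → best response Idle.
Plant 3 against (High, Low): payoffs -6, 7 → best response Low.
Mutual best responses: (High, Idle, Idle); (High, Low, Low).

(High, Idle, Idle) and (High, Low, Low)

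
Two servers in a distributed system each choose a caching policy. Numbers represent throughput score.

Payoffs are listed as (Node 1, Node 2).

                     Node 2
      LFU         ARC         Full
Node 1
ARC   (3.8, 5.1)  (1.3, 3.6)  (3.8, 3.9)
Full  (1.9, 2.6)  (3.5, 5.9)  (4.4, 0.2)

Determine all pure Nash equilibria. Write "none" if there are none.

Node 1 against LFU: payoffs 3.8, 1.9 → best response ARC.
Node 1 against ARC: payoffs 1.3, 3.5 → best response Full.
Node 1 against Full: payoffs 3.8, 4.4 → best response Full.
Node 2 against ARC: payoffs 5.1, 3.6, 3.9 → best response LFU.
Node 2 against Full: payoffs 2.6, 5.9, 0.2 → best response ARC.
Mutual best responses: (ARC, LFU); (Full, ARC).

(ARC, LFU), (Full, ARC)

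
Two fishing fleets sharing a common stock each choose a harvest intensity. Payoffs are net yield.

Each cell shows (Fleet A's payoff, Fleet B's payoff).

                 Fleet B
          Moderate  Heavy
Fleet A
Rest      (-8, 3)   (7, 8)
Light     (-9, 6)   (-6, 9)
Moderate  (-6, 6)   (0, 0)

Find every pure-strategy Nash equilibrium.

The pure Nash equilibria are (Rest, Heavy); (Moderate, Moderate).

Fleet A against Moderate: payoffs -8, -9, -6 → best response Moderate.
Fleet A against Heavy: payoffs 7, -6, 0 → best response Rest.
Fleet B against Rest: payoffs 3, 8 → best response Heavy.
Fleet B against Light: payoffs 6, 9 → best response Heavy.
Fleet B against Moderate: payoffs 6, 0 → best response Moderate.
Mutual best responses: (Rest, Heavy); (Moderate, Moderate).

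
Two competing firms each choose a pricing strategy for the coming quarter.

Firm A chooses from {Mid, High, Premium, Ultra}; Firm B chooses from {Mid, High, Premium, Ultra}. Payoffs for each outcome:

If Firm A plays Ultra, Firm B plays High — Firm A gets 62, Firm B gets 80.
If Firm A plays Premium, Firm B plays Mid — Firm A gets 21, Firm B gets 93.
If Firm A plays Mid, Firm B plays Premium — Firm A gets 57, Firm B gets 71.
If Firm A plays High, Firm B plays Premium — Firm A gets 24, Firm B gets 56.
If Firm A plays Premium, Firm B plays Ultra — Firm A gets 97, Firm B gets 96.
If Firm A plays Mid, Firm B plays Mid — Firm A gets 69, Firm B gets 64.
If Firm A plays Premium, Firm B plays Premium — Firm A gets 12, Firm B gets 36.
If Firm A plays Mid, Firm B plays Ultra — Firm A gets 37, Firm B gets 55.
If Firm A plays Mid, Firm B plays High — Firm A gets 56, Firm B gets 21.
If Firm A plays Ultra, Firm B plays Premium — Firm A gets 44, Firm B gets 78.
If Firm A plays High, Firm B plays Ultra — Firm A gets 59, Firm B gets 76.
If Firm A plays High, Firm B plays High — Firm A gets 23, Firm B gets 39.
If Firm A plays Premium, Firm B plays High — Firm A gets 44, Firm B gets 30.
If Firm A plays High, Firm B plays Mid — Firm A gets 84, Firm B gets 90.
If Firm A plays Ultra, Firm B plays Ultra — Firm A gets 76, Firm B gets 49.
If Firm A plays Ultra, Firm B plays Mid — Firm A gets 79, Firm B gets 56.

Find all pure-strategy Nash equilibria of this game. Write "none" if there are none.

(Mid, Mid): Firm A can switch to High (69 → 84). Not NE.
(Mid, High): Firm A can switch to Ultra (56 → 62). Not NE.
(Mid, Premium): Firm A gets 57, best alternative 44; Firm B gets 71, best alternative 64. No profitable deviation — NE.
(Mid, Ultra): Firm A can switch to High (37 → 59). Not NE.
(High, Mid): Firm A gets 84, best alternative 79; Firm B gets 90, best alternative 76. No profitable deviation — NE.
(High, High): Firm A can switch to Mid (23 → 56). Not NE.
(High, Premium): Firm A can switch to Mid (24 → 57). Not NE.
(High, Ultra): Firm A can switch to Premium (59 → 97). Not NE.
(Premium, Mid): Firm A can switch to Mid (21 → 69). Not NE.
(Premium, High): Firm A can switch to Mid (44 → 56). Not NE.
(Premium, Premium): Firm A can switch to Mid (12 → 57). Not NE.
(Premium, Ultra): Firm A gets 97, best alternative 76; Firm B gets 96, best alternative 93. No profitable deviation — NE.
(Ultra, Mid): Firm A can switch to High (79 → 84). Not NE.
(Ultra, High): Firm A gets 62, best alternative 56; Firm B gets 80, best alternative 78. No profitable deviation — NE.
(The remaining 2 profiles each have a profitable deviation by the same check.)

The pure Nash equilibria are (Mid, Premium); (High, Mid); (Premium, Ultra); (Ultra, High).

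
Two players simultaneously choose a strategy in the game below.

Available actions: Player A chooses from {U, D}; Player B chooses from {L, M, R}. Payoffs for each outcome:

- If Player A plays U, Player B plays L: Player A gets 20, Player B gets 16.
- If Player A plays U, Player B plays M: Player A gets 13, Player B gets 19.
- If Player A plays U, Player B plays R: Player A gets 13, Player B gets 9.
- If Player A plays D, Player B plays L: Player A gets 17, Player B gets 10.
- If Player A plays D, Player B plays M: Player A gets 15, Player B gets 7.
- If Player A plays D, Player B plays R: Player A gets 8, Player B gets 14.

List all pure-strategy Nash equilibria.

Player A against L: payoffs 20, 17 → best response U.
Player A against M: payoffs 13, 15 → best response D.
Player A against R: payoffs 13, 8 → best response U.
Player B against U: payoffs 16, 19, 9 → best response M.
Player B against D: payoffs 10, 7, 14 → best response R.
No profile is a mutual best response for all players.

There is no pure-strategy Nash equilibrium.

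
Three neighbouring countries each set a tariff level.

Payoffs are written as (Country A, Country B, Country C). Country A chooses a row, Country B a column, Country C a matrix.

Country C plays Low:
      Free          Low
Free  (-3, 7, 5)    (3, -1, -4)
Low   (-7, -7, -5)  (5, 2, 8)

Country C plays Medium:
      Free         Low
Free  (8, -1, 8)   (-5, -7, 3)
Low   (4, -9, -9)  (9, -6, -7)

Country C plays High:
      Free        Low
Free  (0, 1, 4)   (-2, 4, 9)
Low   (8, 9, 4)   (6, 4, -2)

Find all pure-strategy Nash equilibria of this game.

The pure Nash equilibria are (Free, Free, Medium), (Low, Free, High), (Low, Low, Low).

Country A against (Free, Low): payoffs -3, -7 → best response Free.
Country A against (Free, Medium): payoffs 8, 4 → best response Free.
Country A against (Free, High): payoffs 0, 8 → best response Low.
Country A against (Low, Low): payoffs 3, 5 → best response Low.
Country A against (Low, Medium): payoffs -5, 9 → best response Low.
Country A against (Low, High): payoffs -2, 6 → best response Low.
Country B against (Free, Low): payoffs 7, -1 → best response Free.
Country B against (Free, Medium): payoffs -1, -7 → best response Free.
Country B against (Free, High): payoffs 1, 4 → best response Low.
Country B against (Low, Low): payoffs -7, 2 → best response Low.
Country B against (Low, Medium): payoffs -9, -6 → best response Low.
Country B against (Low, High): payoffs 9, 4 → best response Free.
Country C against (Free, Free): payoffs 5, 8, 4 → best response Medium.
Country C against (Free, Low): payoffs -4, 3, 9 → best response High.
Country C against (Low, Free): payoffs -5, -9, 4 → best response High.
Country C against (Low, Low): payoffs 8, -7, -2 → best response Low.
Mutual best responses: (Free, Free, Medium); (Low, Free, High); (Low, Low, Low).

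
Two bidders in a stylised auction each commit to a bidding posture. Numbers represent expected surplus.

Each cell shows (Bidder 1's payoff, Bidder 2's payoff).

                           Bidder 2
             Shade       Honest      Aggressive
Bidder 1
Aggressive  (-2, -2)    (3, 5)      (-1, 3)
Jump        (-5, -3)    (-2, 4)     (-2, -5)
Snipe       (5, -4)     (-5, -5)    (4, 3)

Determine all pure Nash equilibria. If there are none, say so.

(Aggressive, Honest) and (Snipe, Aggressive)

Bidder 1 against Shade: payoffs -2, -5, 5 → best response Snipe.
Bidder 1 against Honest: payoffs 3, -2, -5 → best response Aggressive.
Bidder 1 against Aggressive: payoffs -1, -2, 4 → best response Snipe.
Bidder 2 against Aggressive: payoffs -2, 5, 3 → best response Honest.
Bidder 2 against Jump: payoffs -3, 4, -5 → best response Honest.
Bidder 2 against Snipe: payoffs -4, -5, 3 → best response Aggressive.
Mutual best responses: (Aggressive, Honest); (Snipe, Aggressive).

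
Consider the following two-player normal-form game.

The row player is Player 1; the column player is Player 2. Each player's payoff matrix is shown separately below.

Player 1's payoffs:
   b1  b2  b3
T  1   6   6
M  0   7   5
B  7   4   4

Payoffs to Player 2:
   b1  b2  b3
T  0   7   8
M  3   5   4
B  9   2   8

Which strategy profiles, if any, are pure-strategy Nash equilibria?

Player 1 against b1: payoffs 1, 0, 7 → best response B.
Player 1 against b2: payoffs 6, 7, 4 → best response M.
Player 1 against b3: payoffs 6, 5, 4 → best response T.
Player 2 against T: payoffs 0, 7, 8 → best response b3.
Player 2 against M: payoffs 3, 5, 4 → best response b2.
Player 2 against B: payoffs 9, 2, 8 → best response b1.
Mutual best responses: (T, b3); (M, b2); (B, b1).

(T, b3); (M, b2); (B, b1)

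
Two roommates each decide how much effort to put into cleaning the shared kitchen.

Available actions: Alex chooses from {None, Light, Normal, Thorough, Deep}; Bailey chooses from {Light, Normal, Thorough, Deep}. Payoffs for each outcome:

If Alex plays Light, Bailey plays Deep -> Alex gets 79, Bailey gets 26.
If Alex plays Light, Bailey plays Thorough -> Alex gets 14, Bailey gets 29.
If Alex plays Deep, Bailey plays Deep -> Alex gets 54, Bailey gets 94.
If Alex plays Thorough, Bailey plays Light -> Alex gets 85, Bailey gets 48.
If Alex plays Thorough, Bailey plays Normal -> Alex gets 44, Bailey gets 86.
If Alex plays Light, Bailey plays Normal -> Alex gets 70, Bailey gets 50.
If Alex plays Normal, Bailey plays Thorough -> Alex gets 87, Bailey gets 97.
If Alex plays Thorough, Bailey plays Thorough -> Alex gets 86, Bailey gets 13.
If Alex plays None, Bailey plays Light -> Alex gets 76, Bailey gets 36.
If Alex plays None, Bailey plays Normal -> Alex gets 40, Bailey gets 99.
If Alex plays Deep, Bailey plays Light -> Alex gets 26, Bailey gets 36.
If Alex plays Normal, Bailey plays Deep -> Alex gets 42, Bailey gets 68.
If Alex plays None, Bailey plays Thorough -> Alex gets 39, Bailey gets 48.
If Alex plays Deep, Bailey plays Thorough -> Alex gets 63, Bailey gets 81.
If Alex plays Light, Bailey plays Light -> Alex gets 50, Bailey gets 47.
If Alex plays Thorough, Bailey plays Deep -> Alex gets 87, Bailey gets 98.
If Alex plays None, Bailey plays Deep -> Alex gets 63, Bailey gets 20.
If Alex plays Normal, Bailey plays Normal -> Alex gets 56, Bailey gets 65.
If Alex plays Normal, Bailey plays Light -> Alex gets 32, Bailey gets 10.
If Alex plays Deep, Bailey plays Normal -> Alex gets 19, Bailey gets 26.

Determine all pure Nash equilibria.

Pure-strategy Nash equilibria: (Light, Normal) and (Normal, Thorough) and (Thorough, Deep)

Alex against Light: payoffs 76, 50, 32, 85, 26 → best response Thorough.
Alex against Normal: payoffs 40, 70, 56, 44, 19 → best response Light.
Alex against Thorough: payoffs 39, 14, 87, 86, 63 → best response Normal.
Alex against Deep: payoffs 63, 79, 42, 87, 54 → best response Thorough.
Bailey against None: payoffs 36, 99, 48, 20 → best response Normal.
Bailey against Light: payoffs 47, 50, 29, 26 → best response Normal.
Bailey against Normal: payoffs 10, 65, 97, 68 → best response Thorough.
Bailey against Thorough: payoffs 48, 86, 13, 98 → best response Deep.
Bailey against Deep: payoffs 36, 26, 81, 94 → best response Deep.
Mutual best responses: (Light, Normal); (Normal, Thorough); (Thorough, Deep).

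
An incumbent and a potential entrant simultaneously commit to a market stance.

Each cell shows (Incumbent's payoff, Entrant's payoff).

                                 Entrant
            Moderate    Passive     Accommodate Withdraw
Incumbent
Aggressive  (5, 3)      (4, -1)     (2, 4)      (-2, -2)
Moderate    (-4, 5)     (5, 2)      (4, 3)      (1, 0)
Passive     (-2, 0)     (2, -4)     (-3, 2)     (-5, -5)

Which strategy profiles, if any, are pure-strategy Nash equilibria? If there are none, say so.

Incumbent against Moderate: payoffs 5, -4, -2 → best response Aggressive.
Incumbent against Passive: payoffs 4, 5, 2 → best response Moderate.
Incumbent against Accommodate: payoffs 2, 4, -3 → best response Moderate.
Incumbent against Withdraw: payoffs -2, 1, -5 → best response Moderate.
Entrant against Aggressive: payoffs 3, -1, 4, -2 → best response Accommodate.
Entrant against Moderate: payoffs 5, 2, 3, 0 → best response Moderate.
Entrant against Passive: payoffs 0, -4, 2, -5 → best response Accommodate.
No profile is a mutual best response for all players.

There is no pure-strategy Nash equilibrium.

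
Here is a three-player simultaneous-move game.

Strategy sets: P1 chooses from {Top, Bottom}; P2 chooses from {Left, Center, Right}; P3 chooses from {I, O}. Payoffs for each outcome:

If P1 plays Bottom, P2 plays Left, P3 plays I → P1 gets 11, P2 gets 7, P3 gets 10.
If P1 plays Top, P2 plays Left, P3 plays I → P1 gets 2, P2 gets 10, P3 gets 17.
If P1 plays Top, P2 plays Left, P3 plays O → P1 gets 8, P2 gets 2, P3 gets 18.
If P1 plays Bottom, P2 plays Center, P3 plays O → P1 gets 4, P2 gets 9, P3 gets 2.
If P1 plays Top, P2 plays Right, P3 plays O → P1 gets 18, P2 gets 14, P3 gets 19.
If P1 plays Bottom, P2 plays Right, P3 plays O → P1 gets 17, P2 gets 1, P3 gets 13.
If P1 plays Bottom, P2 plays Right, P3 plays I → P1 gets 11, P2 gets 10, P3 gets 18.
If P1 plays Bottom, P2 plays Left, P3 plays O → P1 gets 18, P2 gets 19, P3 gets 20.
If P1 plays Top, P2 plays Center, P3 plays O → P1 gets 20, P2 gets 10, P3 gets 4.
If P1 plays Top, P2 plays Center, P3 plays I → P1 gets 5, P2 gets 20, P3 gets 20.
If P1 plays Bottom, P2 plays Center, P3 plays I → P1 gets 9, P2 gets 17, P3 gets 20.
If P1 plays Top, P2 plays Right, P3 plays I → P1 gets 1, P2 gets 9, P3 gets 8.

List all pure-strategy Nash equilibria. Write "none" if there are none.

(Top, Left, I): P1 can switch to Bottom (2 → 11). Not NE.
(Top, Left, O): P1 can switch to Bottom (8 → 18). Not NE.
(Top, Center, I): P1 can switch to Bottom (5 → 9). Not NE.
(Top, Center, O): P2 can switch to Right (10 → 14). Not NE.
(Top, Right, I): P1 can switch to Bottom (1 → 11). Not NE.
(Top, Right, O): P1 gets 18, best alternative 17; P2 gets 14, best alternative 10; P3 gets 19, best alternative 8. No profitable deviation — NE.
(Bottom, Left, I): P2 can switch to Center (7 → 17). Not NE.
(Bottom, Left, O): P1 gets 18, best alternative 8; P2 gets 19, best alternative 9; P3 gets 20, best alternative 10. No profitable deviation — NE.
(Bottom, Center, I): P1 gets 9, best alternative 5; P2 gets 17, best alternative 10; P3 gets 20, best alternative 2. No profitable deviation — NE.
(Bottom, Center, O): P1 can switch to Top (4 → 20). Not NE.
(Bottom, Right, I): P2 can switch to Center (10 → 17). Not NE.
(Bottom, Right, O): P1 can switch to Top (17 → 18). Not NE.

The pure Nash equilibria are (Top, Right, O); (Bottom, Left, O); (Bottom, Center, I).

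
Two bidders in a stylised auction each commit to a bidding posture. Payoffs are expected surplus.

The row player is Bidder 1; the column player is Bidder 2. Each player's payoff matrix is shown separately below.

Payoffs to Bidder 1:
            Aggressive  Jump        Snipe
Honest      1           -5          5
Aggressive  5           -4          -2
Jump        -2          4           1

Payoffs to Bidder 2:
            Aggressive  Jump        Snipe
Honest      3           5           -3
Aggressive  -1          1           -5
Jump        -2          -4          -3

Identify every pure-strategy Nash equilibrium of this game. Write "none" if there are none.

(Honest, Aggressive): Bidder 1 can switch to Aggressive (1 → 5). Not NE.
(Honest, Jump): Bidder 1 can switch to Aggressive (-5 → -4). Not NE.
(Honest, Snipe): Bidder 2 can switch to Aggressive (-3 → 3). Not NE.
(Aggressive, Aggressive): Bidder 2 can switch to Jump (-1 → 1). Not NE.
(Aggressive, Jump): Bidder 1 can switch to Jump (-4 → 4). Not NE.
(Aggressive, Snipe): Bidder 1 can switch to Honest (-2 → 5). Not NE.
(Jump, Aggressive): Bidder 1 can switch to Honest (-2 → 1). Not NE.
(Jump, Jump): Bidder 2 can switch to Aggressive (-4 → -2). Not NE.
(Jump, Snipe): Bidder 1 can switch to Honest (1 → 5). Not NE.

There is no pure-strategy Nash equilibrium.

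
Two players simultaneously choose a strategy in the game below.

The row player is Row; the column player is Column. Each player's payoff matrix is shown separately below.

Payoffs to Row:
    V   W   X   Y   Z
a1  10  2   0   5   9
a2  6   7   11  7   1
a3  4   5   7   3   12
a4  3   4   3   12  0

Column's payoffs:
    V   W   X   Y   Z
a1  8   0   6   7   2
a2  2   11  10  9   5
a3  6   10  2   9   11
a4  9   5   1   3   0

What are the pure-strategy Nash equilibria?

(a1, V): Row gets 10, best alternative 6; Column gets 8, best alternative 7. No profitable deviation — NE.
(a1, W): Row can switch to a2 (2 → 7). Not NE.
(a1, X): Row can switch to a2 (0 → 11). Not NE.
(a1, Y): Row can switch to a2 (5 → 7). Not NE.
(a1, Z): Row can switch to a3 (9 → 12). Not NE.
(a2, V): Row can switch to a1 (6 → 10). Not NE.
(a2, W): Row gets 7, best alternative 5; Column gets 11, best alternative 10. No profitable deviation — NE.
(a2, X): Column can switch to W (10 → 11). Not NE.
(a3, Z): Row gets 12, best alternative 9; Column gets 11, best alternative 10. No profitable deviation — NE.
(The remaining 11 profiles each have a profitable deviation by the same check.)

Pure-strategy Nash equilibria: (a1, V); (a2, W); (a3, Z)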